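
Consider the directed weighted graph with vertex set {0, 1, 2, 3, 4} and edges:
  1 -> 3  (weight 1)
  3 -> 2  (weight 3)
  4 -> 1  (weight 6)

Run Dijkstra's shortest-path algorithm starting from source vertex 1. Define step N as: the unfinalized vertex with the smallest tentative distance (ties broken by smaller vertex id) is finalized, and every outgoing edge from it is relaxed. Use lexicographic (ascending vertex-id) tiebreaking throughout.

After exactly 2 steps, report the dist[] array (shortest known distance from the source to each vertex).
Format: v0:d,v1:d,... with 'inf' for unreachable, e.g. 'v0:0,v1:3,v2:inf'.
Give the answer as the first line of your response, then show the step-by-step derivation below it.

v0:inf,v1:0,v2:4,v3:1,v4:inf

step 1: dist = v0:inf,v1:0,v2:inf,v3:1,v4:inf
step 2: dist = v0:inf,v1:0,v2:4,v3:1,v4:inf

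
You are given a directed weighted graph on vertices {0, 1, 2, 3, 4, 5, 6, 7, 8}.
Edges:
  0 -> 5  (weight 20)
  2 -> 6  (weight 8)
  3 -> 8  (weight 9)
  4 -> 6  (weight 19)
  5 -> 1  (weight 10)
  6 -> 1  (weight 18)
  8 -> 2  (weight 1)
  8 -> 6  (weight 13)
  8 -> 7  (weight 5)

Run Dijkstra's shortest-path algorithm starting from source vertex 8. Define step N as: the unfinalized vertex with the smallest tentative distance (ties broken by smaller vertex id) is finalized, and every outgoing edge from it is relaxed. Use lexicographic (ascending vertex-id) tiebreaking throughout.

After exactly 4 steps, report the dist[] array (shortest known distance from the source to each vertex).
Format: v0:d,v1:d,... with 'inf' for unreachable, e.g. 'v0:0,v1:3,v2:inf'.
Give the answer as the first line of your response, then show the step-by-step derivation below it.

v0:inf,v1:27,v2:1,v3:inf,v4:inf,v5:inf,v6:9,v7:5,v8:0

step 1: dist = v0:inf,v1:inf,v2:1,v3:inf,v4:inf,v5:inf,v6:13,v7:5,v8:0
step 2: dist = v0:inf,v1:inf,v2:1,v3:inf,v4:inf,v5:inf,v6:9,v7:5,v8:0
step 3: dist = v0:inf,v1:inf,v2:1,v3:inf,v4:inf,v5:inf,v6:9,v7:5,v8:0
step 4: dist = v0:inf,v1:27,v2:1,v3:inf,v4:inf,v5:inf,v6:9,v7:5,v8:0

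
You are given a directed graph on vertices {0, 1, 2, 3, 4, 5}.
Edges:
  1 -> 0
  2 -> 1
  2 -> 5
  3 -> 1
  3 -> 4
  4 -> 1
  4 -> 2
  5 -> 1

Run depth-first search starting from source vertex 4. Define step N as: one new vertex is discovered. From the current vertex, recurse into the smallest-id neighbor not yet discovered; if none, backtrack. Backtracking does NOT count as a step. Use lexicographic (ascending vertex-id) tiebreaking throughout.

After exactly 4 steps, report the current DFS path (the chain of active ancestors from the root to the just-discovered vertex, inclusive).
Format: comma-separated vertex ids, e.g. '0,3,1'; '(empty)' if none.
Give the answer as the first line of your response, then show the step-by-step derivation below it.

4,2

step 1: discover 4; path=4; order=4
step 2: discover 1; path=4>1; order=4,1
step 3: discover 0; path=4>1>0; order=4,1,0
step 4: discover 2; path=4>2; order=4,1,0,2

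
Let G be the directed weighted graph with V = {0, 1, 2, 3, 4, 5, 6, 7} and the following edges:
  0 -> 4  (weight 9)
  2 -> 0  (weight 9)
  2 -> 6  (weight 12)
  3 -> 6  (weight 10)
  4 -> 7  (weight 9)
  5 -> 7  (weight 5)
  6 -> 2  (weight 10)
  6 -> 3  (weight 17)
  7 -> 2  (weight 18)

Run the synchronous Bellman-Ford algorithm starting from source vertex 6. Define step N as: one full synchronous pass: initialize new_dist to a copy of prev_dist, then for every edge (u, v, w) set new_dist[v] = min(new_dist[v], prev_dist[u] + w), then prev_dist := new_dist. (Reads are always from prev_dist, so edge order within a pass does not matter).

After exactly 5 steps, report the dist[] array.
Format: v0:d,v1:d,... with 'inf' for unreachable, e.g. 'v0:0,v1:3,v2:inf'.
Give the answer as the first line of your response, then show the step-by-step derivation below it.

v0:19,v1:inf,v2:10,v3:17,v4:28,v5:inf,v6:0,v7:37

step 1: dist = v0:inf,v1:inf,v2:10,v3:17,v4:inf,v5:inf,v6:0,v7:inf
step 2: dist = v0:19,v1:inf,v2:10,v3:17,v4:inf,v5:inf,v6:0,v7:inf
step 3: dist = v0:19,v1:inf,v2:10,v3:17,v4:28,v5:inf,v6:0,v7:inf
step 4: dist = v0:19,v1:inf,v2:10,v3:17,v4:28,v5:inf,v6:0,v7:37
step 5: dist = v0:19,v1:inf,v2:10,v3:17,v4:28,v5:inf,v6:0,v7:37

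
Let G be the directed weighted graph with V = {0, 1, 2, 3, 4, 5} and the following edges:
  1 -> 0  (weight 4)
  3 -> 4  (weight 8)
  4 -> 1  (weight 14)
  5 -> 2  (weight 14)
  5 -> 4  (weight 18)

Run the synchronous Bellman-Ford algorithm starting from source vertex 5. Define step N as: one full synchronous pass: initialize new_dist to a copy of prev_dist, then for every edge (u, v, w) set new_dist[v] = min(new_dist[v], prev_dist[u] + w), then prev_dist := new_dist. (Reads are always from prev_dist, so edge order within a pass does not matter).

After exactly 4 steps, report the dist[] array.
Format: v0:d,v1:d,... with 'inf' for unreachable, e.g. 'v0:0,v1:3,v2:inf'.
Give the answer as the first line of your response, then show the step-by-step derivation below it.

v0:36,v1:32,v2:14,v3:inf,v4:18,v5:0

step 1: dist = v0:inf,v1:inf,v2:14,v3:inf,v4:18,v5:0
step 2: dist = v0:inf,v1:32,v2:14,v3:inf,v4:18,v5:0
step 3: dist = v0:36,v1:32,v2:14,v3:inf,v4:18,v5:0
step 4: dist = v0:36,v1:32,v2:14,v3:inf,v4:18,v5:0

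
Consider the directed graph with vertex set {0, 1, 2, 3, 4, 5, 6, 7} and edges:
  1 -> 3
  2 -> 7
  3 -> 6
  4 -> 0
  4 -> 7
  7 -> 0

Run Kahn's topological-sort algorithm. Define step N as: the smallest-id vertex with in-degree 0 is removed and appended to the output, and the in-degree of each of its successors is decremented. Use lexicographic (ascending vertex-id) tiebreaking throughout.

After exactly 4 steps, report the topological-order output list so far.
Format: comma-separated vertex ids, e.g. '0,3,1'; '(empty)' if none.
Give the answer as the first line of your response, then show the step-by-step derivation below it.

1,2,3,4

step 1: output 1; order=[1]; indeg=(2,0,0,0,0,0,1,2)
step 2: output 2; order=[1,2]; indeg=(2,0,0,0,0,0,1,1)
step 3: output 3; order=[1,2,3]; indeg=(2,0,0,0,0,0,0,1)
step 4: output 4; order=[1,2,3,4]; indeg=(1,0,0,0,0,0,0,0)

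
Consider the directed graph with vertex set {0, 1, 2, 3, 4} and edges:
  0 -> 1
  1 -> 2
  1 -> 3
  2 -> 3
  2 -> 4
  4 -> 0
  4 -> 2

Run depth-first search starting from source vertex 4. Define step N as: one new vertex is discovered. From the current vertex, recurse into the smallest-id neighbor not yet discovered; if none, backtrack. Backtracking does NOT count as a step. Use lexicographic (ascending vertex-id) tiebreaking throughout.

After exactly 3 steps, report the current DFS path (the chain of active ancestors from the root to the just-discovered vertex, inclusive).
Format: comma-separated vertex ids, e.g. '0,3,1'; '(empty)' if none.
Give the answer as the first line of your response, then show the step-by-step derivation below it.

4,0,1

step 1: discover 4; path=4; order=4
step 2: discover 0; path=4>0; order=4,0
step 3: discover 1; path=4>0>1; order=4,0,1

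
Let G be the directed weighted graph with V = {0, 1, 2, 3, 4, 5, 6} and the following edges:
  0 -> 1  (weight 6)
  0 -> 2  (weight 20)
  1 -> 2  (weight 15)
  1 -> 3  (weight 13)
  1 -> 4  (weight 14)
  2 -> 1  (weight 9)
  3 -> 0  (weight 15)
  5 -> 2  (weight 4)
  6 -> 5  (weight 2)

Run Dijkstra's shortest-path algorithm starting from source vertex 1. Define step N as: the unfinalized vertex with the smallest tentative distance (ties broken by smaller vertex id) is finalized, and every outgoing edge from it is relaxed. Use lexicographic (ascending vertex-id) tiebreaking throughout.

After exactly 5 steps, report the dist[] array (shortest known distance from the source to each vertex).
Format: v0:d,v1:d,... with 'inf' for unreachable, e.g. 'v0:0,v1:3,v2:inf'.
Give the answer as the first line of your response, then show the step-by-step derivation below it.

v0:28,v1:0,v2:15,v3:13,v4:14,v5:inf,v6:inf

step 1: dist = v0:inf,v1:0,v2:15,v3:13,v4:14,v5:inf,v6:inf
step 2: dist = v0:28,v1:0,v2:15,v3:13,v4:14,v5:inf,v6:inf
step 3: dist = v0:28,v1:0,v2:15,v3:13,v4:14,v5:inf,v6:inf
step 4: dist = v0:28,v1:0,v2:15,v3:13,v4:14,v5:inf,v6:inf
step 5: dist = v0:28,v1:0,v2:15,v3:13,v4:14,v5:inf,v6:inf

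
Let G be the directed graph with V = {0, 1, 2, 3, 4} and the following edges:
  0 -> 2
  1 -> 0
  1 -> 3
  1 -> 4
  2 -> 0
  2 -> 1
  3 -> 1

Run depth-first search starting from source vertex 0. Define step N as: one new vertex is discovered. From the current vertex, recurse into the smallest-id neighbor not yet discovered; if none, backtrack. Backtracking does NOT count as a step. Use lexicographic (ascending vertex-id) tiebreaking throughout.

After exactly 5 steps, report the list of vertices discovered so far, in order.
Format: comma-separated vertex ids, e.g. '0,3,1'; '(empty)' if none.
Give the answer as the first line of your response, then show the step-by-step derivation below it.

0,2,1,3,4

step 1: discover 0; path=0; order=0
step 2: discover 2; path=0>2; order=0,2
step 3: discover 1; path=0>2>1; order=0,2,1
step 4: discover 3; path=0>2>1>3; order=0,2,1,3
step 5: discover 4; path=0>2>1>4; order=0,2,1,3,4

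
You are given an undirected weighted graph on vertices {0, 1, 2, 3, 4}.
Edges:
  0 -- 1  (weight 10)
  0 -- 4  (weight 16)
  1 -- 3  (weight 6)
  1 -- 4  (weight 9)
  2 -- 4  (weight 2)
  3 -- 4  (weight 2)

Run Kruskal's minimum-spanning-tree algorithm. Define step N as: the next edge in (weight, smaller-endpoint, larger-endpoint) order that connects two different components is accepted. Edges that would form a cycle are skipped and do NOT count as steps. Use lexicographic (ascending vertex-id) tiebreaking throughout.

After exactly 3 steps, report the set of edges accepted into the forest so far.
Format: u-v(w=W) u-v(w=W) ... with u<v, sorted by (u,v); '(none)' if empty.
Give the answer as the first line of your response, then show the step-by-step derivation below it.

1-3(w=6) 2-4(w=2) 3-4(w=2)

step 1: add edge 2-4 (w=2); MST = {2-4(w=2)}
step 2: add edge 3-4 (w=2); MST = {2-4(w=2) 3-4(w=2)}
step 3: add edge 1-3 (w=6); MST = {1-3(w=6) 2-4(w=2) 3-4(w=2)}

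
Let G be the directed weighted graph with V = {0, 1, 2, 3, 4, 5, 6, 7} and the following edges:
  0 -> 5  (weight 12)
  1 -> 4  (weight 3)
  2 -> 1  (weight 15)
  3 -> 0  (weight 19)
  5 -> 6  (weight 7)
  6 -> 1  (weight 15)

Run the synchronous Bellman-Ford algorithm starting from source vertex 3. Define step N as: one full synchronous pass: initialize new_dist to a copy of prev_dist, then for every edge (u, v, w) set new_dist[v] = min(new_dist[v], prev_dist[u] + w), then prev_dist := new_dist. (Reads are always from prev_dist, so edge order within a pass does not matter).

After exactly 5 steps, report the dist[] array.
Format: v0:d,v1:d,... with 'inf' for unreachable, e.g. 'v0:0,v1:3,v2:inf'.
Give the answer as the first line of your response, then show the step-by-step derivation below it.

v0:19,v1:53,v2:inf,v3:0,v4:56,v5:31,v6:38,v7:inf

step 1: dist = v0:19,v1:inf,v2:inf,v3:0,v4:inf,v5:inf,v6:inf,v7:inf
step 2: dist = v0:19,v1:inf,v2:inf,v3:0,v4:inf,v5:31,v6:inf,v7:inf
step 3: dist = v0:19,v1:inf,v2:inf,v3:0,v4:inf,v5:31,v6:38,v7:inf
step 4: dist = v0:19,v1:53,v2:inf,v3:0,v4:inf,v5:31,v6:38,v7:inf
step 5: dist = v0:19,v1:53,v2:inf,v3:0,v4:56,v5:31,v6:38,v7:inf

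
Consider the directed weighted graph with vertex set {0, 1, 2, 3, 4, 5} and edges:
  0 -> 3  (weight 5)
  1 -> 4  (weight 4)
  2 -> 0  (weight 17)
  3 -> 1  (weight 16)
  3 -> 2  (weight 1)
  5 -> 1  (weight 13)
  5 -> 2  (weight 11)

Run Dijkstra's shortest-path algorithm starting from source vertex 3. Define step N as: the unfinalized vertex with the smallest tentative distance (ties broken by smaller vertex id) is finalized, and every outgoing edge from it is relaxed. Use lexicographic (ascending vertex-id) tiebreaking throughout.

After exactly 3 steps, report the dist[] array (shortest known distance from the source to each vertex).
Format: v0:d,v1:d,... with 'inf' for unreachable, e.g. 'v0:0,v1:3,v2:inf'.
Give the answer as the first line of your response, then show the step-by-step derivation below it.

v0:18,v1:16,v2:1,v3:0,v4:20,v5:inf

step 1: dist = v0:inf,v1:16,v2:1,v3:0,v4:inf,v5:inf
step 2: dist = v0:18,v1:16,v2:1,v3:0,v4:inf,v5:inf
step 3: dist = v0:18,v1:16,v2:1,v3:0,v4:20,v5:inf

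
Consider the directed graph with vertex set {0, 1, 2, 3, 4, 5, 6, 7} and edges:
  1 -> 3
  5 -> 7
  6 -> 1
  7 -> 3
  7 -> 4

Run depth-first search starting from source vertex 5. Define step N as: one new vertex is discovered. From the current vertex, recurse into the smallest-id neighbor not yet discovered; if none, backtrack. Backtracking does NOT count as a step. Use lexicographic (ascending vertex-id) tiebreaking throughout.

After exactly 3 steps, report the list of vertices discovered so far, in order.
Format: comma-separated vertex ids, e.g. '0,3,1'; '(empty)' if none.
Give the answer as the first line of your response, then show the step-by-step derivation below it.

5,7,3

step 1: discover 5; path=5; order=5
step 2: discover 7; path=5>7; order=5,7
step 3: discover 3; path=5>7>3; order=5,7,3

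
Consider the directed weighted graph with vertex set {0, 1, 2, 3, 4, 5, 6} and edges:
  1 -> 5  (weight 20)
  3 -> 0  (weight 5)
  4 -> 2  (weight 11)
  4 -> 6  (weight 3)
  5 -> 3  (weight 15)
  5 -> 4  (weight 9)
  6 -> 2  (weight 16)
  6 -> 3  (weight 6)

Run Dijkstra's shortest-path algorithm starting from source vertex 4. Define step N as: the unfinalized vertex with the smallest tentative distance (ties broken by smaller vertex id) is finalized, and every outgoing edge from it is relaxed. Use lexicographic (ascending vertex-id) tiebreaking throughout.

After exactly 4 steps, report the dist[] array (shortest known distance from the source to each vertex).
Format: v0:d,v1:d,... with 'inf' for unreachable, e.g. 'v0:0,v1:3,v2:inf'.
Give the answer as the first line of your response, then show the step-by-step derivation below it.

v0:14,v1:inf,v2:11,v3:9,v4:0,v5:inf,v6:3

step 1: dist = v0:inf,v1:inf,v2:11,v3:inf,v4:0,v5:inf,v6:3
step 2: dist = v0:inf,v1:inf,v2:11,v3:9,v4:0,v5:inf,v6:3
step 3: dist = v0:14,v1:inf,v2:11,v3:9,v4:0,v5:inf,v6:3
step 4: dist = v0:14,v1:inf,v2:11,v3:9,v4:0,v5:inf,v6:3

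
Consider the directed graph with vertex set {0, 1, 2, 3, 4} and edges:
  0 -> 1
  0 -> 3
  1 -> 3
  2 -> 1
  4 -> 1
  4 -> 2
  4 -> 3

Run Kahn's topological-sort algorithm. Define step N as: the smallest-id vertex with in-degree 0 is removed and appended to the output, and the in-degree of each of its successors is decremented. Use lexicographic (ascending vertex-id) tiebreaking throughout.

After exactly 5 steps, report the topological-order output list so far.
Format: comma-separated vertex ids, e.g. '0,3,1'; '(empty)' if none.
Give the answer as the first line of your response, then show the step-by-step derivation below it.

0,4,2,1,3

step 1: output 0; order=[0]; indeg=(0,2,1,2,0)
step 2: output 4; order=[0,4]; indeg=(0,1,0,1,0)
step 3: output 2; order=[0,4,2]; indeg=(0,0,0,1,0)
step 4: output 1; order=[0,4,2,1]; indeg=(0,0,0,0,0)
step 5: output 3; order=[0,4,2,1,3]; indeg=(0,0,0,0,0)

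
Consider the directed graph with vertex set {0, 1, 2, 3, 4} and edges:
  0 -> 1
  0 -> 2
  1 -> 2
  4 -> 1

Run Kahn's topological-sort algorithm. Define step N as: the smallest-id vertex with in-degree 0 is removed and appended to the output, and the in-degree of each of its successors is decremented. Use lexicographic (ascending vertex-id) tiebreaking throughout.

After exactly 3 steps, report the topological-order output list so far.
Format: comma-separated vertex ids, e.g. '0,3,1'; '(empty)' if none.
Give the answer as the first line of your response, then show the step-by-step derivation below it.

0,3,4

step 1: output 0; order=[0]; indeg=(0,1,1,0,0)
step 2: output 3; order=[0,3]; indeg=(0,1,1,0,0)
step 3: output 4; order=[0,3,4]; indeg=(0,0,1,0,0)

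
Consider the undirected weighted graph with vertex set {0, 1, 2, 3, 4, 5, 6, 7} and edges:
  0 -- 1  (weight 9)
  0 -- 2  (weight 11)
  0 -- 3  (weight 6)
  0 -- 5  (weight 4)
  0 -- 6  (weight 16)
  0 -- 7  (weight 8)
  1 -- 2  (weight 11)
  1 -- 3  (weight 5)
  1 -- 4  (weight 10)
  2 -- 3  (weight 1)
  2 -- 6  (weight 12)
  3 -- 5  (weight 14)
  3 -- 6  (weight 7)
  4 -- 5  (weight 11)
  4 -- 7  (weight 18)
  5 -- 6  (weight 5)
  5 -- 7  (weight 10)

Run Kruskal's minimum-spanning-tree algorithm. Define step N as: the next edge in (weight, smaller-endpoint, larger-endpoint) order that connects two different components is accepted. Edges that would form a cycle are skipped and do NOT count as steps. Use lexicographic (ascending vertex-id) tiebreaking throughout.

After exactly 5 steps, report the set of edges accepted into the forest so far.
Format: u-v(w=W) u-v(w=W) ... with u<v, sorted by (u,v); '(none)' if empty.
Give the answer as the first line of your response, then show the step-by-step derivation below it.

0-3(w=6) 0-5(w=4) 1-3(w=5) 2-3(w=1) 5-6(w=5)

step 1: add edge 2-3 (w=1); MST = {2-3(w=1)}
step 2: add edge 0-5 (w=4); MST = {0-5(w=4) 2-3(w=1)}
step 3: add edge 1-3 (w=5); MST = {0-5(w=4) 1-3(w=5) 2-3(w=1)}
step 4: add edge 5-6 (w=5); MST = {0-5(w=4) 1-3(w=5) 2-3(w=1) 5-6(w=5)}
step 5: add edge 0-3 (w=6); MST = {0-3(w=6) 0-5(w=4) 1-3(w=5) 2-3(w=1) 5-6(w=5)}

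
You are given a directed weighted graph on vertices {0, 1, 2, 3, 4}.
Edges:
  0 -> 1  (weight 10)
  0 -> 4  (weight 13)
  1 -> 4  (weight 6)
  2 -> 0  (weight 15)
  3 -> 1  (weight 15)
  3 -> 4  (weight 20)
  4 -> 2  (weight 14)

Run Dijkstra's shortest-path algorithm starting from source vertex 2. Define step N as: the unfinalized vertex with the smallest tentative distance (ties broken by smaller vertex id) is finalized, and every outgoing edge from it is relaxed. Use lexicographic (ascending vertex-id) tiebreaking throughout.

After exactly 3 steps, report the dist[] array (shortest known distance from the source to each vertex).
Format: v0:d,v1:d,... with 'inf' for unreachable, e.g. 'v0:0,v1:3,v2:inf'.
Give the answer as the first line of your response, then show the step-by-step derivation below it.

v0:15,v1:25,v2:0,v3:inf,v4:28

step 1: dist = v0:15,v1:inf,v2:0,v3:inf,v4:inf
step 2: dist = v0:15,v1:25,v2:0,v3:inf,v4:28
step 3: dist = v0:15,v1:25,v2:0,v3:inf,v4:28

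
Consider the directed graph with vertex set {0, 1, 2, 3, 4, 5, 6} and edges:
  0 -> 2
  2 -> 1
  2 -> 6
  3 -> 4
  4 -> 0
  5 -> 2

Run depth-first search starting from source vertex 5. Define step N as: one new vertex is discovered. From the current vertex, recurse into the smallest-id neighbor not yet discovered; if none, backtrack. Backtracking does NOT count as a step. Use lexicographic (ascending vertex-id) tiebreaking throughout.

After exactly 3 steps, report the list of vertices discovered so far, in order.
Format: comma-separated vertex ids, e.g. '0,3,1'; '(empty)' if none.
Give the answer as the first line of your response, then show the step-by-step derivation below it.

5,2,1

step 1: discover 5; path=5; order=5
step 2: discover 2; path=5>2; order=5,2
step 3: discover 1; path=5>2>1; order=5,2,1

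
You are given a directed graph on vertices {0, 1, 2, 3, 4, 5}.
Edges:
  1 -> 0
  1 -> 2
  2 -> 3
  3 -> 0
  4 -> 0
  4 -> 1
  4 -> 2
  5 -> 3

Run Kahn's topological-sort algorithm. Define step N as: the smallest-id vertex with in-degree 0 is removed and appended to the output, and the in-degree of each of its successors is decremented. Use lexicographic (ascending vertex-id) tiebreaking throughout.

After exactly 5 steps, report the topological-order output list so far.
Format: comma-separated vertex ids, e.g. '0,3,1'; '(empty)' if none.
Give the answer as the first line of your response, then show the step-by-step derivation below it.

4,1,2,5,3

step 1: output 4; order=[4]; indeg=(2,0,1,2,0,0)
step 2: output 1; order=[4,1]; indeg=(1,0,0,2,0,0)
step 3: output 2; order=[4,1,2]; indeg=(1,0,0,1,0,0)
step 4: output 5; order=[4,1,2,5]; indeg=(1,0,0,0,0,0)
step 5: output 3; order=[4,1,2,5,3]; indeg=(0,0,0,0,0,0)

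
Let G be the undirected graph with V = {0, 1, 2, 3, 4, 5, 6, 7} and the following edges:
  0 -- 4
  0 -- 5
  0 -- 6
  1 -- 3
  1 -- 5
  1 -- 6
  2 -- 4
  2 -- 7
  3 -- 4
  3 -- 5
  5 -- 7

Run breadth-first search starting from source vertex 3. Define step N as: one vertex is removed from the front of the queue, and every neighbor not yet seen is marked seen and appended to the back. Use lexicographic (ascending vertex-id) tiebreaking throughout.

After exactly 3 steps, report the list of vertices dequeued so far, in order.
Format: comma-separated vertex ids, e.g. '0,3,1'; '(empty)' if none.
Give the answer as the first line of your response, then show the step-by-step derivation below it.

3,1,4

step 1: dequeue 3; queue=[1,4,5]; order=3
step 2: dequeue 1; queue=[4,5,6]; order=3,1
step 3: dequeue 4; queue=[5,6,0,2]; order=3,1,4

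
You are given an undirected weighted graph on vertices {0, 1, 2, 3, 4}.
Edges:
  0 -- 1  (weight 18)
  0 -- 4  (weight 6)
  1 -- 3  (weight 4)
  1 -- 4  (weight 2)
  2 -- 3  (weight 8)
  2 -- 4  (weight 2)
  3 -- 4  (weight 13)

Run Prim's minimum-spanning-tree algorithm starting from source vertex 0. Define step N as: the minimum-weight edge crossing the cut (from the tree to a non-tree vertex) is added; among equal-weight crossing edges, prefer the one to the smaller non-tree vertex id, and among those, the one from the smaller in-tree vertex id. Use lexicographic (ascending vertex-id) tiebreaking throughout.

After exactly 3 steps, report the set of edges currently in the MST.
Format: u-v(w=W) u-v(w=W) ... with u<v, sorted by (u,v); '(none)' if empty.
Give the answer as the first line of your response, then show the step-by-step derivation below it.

0-4(w=6) 1-4(w=2) 2-4(w=2)

step 1: add edge 0-4 (w=6); MST = {0-4(w=6)}
step 2: add edge 1-4 (w=2); MST = {0-4(w=6) 1-4(w=2)}
step 3: add edge 2-4 (w=2); MST = {0-4(w=6) 1-4(w=2) 2-4(w=2)}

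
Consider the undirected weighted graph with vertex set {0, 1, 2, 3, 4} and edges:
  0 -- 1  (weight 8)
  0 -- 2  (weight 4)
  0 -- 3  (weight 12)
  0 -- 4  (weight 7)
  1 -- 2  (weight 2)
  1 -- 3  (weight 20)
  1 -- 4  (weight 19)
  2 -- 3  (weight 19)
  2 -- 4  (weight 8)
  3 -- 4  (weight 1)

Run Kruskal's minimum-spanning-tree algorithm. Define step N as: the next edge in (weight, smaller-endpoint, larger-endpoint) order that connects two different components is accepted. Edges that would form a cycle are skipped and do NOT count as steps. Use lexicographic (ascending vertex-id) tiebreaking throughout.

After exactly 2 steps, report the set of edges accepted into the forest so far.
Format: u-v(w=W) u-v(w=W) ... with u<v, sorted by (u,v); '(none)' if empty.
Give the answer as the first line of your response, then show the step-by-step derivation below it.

1-2(w=2) 3-4(w=1)

step 1: add edge 3-4 (w=1); MST = {3-4(w=1)}
step 2: add edge 1-2 (w=2); MST = {1-2(w=2) 3-4(w=1)}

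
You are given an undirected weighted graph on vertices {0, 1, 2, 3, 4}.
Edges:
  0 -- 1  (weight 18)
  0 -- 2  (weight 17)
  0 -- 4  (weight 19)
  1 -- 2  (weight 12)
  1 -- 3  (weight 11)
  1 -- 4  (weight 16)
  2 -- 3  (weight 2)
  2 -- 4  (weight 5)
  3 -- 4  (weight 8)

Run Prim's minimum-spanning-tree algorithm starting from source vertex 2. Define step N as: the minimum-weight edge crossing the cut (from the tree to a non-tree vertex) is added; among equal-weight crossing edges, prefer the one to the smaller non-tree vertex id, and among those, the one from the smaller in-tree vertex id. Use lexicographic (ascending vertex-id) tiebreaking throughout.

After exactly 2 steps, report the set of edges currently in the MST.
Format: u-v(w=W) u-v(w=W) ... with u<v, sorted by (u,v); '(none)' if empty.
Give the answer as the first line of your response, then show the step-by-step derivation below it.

2-3(w=2) 2-4(w=5)

step 1: add edge 2-3 (w=2); MST = {2-3(w=2)}
step 2: add edge 2-4 (w=5); MST = {2-3(w=2) 2-4(w=5)}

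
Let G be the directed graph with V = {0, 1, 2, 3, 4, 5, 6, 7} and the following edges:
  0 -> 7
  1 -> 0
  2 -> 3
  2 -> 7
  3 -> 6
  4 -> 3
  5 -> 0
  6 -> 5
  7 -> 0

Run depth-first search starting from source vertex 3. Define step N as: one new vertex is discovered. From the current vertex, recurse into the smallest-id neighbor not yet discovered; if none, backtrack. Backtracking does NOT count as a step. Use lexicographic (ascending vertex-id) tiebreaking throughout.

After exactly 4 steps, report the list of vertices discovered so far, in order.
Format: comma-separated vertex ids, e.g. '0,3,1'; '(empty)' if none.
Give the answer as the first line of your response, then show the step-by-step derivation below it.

3,6,5,0

step 1: discover 3; path=3; order=3
step 2: discover 6; path=3>6; order=3,6
step 3: discover 5; path=3>6>5; order=3,6,5
step 4: discover 0; path=3>6>5>0; order=3,6,5,0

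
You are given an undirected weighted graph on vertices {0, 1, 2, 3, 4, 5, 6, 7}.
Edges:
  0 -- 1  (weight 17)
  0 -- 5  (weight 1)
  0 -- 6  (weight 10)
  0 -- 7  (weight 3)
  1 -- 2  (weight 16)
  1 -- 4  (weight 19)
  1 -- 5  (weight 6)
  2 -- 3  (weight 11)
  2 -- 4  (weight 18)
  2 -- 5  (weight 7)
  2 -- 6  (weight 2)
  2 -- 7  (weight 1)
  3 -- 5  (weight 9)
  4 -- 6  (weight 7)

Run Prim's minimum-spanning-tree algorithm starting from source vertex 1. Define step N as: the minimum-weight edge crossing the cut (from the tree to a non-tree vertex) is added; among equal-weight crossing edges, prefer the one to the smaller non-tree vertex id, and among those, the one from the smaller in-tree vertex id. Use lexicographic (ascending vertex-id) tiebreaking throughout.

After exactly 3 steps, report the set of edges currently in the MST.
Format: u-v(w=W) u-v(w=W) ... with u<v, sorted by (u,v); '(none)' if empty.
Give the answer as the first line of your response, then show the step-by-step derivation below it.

0-5(w=1) 0-7(w=3) 1-5(w=6)

step 1: add edge 1-5 (w=6); MST = {1-5(w=6)}
step 2: add edge 0-5 (w=1); MST = {0-5(w=1) 1-5(w=6)}
step 3: add edge 0-7 (w=3); MST = {0-5(w=1) 0-7(w=3) 1-5(w=6)}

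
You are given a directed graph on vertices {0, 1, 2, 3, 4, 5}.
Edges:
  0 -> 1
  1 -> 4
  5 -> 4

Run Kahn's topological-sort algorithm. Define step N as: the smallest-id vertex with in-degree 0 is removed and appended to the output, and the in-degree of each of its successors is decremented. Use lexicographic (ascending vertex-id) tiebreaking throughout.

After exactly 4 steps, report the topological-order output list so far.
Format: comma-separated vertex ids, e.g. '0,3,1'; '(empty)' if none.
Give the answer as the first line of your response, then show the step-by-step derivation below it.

0,1,2,3

step 1: output 0; order=[0]; indeg=(0,0,0,0,2,0)
step 2: output 1; order=[0,1]; indeg=(0,0,0,0,1,0)
step 3: output 2; order=[0,1,2]; indeg=(0,0,0,0,1,0)
step 4: output 3; order=[0,1,2,3]; indeg=(0,0,0,0,1,0)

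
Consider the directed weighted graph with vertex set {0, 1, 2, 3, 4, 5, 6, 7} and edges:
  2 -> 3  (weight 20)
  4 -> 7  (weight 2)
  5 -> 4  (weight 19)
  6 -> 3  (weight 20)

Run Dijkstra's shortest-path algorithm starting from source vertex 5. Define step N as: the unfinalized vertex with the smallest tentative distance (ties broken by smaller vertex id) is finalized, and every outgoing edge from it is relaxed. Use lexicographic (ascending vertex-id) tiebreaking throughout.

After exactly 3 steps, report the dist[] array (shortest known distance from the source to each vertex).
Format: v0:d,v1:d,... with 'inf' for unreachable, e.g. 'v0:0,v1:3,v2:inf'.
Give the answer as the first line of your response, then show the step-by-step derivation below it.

v0:inf,v1:inf,v2:inf,v3:inf,v4:19,v5:0,v6:inf,v7:21

step 1: dist = v0:inf,v1:inf,v2:inf,v3:inf,v4:19,v5:0,v6:inf,v7:inf
step 2: dist = v0:inf,v1:inf,v2:inf,v3:inf,v4:19,v5:0,v6:inf,v7:21
step 3: dist = v0:inf,v1:inf,v2:inf,v3:inf,v4:19,v5:0,v6:inf,v7:21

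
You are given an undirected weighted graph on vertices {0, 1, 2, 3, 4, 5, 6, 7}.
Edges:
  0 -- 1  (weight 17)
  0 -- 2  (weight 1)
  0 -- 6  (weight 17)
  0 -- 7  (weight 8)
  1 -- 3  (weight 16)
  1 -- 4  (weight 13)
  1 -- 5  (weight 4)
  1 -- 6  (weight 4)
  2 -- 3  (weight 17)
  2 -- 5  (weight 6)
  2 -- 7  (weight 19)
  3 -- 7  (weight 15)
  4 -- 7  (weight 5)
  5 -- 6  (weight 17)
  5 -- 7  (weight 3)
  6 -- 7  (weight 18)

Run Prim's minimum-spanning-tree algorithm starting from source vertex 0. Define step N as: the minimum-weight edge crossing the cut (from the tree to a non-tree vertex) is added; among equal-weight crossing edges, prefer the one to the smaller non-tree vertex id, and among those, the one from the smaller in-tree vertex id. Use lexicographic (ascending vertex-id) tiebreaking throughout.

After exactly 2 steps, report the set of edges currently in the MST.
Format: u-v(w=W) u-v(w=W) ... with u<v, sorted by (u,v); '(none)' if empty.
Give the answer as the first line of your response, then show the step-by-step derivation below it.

0-2(w=1) 2-5(w=6)

step 1: add edge 0-2 (w=1); MST = {0-2(w=1)}
step 2: add edge 2-5 (w=6); MST = {0-2(w=1) 2-5(w=6)}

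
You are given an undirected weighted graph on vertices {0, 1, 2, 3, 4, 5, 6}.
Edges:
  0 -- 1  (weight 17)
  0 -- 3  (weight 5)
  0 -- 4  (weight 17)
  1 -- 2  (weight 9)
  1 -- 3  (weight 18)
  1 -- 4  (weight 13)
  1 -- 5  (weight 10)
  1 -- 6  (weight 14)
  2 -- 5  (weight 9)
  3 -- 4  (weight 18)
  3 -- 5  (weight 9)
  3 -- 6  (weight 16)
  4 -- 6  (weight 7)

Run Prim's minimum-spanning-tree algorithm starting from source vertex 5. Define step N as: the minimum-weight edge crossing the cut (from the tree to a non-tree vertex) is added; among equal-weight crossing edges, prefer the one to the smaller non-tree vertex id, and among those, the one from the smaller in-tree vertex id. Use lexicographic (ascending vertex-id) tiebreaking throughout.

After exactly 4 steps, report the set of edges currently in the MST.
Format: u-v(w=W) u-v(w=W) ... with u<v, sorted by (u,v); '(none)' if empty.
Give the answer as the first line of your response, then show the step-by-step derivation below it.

0-3(w=5) 1-2(w=9) 2-5(w=9) 3-5(w=9)

step 1: add edge 2-5 (w=9); MST = {2-5(w=9)}
step 2: add edge 1-2 (w=9); MST = {1-2(w=9) 2-5(w=9)}
step 3: add edge 3-5 (w=9); MST = {1-2(w=9) 2-5(w=9) 3-5(w=9)}
step 4: add edge 0-3 (w=5); MST = {0-3(w=5) 1-2(w=9) 2-5(w=9) 3-5(w=9)}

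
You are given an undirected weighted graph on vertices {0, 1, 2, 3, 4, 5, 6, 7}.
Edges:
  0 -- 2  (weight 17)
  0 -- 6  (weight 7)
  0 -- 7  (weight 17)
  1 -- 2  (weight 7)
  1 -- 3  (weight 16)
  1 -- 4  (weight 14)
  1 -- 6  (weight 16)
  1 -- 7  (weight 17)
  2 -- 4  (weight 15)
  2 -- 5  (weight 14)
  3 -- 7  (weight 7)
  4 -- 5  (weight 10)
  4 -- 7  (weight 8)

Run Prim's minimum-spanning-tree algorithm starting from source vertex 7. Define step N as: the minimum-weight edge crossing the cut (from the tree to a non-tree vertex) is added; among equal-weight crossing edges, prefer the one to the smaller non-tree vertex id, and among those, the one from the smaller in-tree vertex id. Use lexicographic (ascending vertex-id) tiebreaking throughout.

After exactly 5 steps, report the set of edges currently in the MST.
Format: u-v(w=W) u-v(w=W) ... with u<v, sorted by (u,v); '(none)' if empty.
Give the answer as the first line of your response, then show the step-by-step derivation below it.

1-2(w=7) 1-4(w=14) 3-7(w=7) 4-5(w=10) 4-7(w=8)

step 1: add edge 3-7 (w=7); MST = {3-7(w=7)}
step 2: add edge 4-7 (w=8); MST = {3-7(w=7) 4-7(w=8)}
step 3: add edge 4-5 (w=10); MST = {3-7(w=7) 4-5(w=10) 4-7(w=8)}
step 4: add edge 1-4 (w=14); MST = {1-4(w=14) 3-7(w=7) 4-5(w=10) 4-7(w=8)}
step 5: add edge 1-2 (w=7); MST = {1-2(w=7) 1-4(w=14) 3-7(w=7) 4-5(w=10) 4-7(w=8)}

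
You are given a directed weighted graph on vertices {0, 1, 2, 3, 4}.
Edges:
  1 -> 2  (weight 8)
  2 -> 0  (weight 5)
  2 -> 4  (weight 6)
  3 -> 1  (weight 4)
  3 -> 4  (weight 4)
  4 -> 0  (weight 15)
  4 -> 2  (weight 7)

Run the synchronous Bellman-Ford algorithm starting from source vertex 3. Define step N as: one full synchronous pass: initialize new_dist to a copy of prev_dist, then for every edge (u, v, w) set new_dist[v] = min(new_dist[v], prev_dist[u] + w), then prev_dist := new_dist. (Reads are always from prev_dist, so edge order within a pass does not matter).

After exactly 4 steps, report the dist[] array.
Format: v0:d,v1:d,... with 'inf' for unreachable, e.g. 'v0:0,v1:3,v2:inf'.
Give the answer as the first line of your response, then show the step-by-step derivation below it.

v0:16,v1:4,v2:11,v3:0,v4:4

step 1: dist = v0:inf,v1:4,v2:inf,v3:0,v4:4
step 2: dist = v0:19,v1:4,v2:11,v3:0,v4:4
step 3: dist = v0:16,v1:4,v2:11,v3:0,v4:4
step 4: dist = v0:16,v1:4,v2:11,v3:0,v4:4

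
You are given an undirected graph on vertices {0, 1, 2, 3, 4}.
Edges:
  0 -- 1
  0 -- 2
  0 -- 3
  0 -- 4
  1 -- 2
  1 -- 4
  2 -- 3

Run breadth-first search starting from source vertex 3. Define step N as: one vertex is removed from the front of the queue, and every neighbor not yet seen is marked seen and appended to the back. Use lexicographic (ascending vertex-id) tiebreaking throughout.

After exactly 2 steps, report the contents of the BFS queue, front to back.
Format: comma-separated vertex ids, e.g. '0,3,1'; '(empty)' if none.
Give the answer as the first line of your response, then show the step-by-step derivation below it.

2,1,4

step 1: dequeue 3; queue=[0,2]; order=3
step 2: dequeue 0; queue=[2,1,4]; order=3,0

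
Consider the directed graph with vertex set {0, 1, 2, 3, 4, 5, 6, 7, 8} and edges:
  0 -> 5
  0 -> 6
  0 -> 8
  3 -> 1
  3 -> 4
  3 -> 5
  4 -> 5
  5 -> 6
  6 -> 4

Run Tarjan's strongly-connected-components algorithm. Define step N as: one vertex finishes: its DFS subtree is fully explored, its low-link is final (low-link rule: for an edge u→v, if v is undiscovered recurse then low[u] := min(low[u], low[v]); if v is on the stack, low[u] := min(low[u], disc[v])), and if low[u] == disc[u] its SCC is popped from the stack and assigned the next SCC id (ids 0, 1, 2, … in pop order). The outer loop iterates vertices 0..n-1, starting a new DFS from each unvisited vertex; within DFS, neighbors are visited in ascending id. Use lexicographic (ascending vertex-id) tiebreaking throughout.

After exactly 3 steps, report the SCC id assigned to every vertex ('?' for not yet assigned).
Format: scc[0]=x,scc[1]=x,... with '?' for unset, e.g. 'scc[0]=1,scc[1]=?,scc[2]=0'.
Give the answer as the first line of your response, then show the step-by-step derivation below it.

scc[0]=?,scc[1]=?,scc[2]=?,scc[3]=?,scc[4]=0,scc[5]=0,scc[6]=0,scc[7]=?,scc[8]=?

step 1: low=(low[0]=0,low[1]=?,low[2]=?,low[3]=?,low[4]=1,low[5]=1,low[6]=2,low[7]=?,low[8]=?); scc=(scc[0]=?,scc[1]=?,scc[2]=?,scc[3]=?,scc[4]=?,scc[5]=?,scc[6]=?,scc[7]=?,scc[8]=?)
step 2: low=(low[0]=0,low[1]=?,low[2]=?,low[3]=?,low[4]=1,low[5]=1,low[6]=1,low[7]=?,low[8]=?); scc=(scc[0]=?,scc[1]=?,scc[2]=?,scc[3]=?,scc[4]=?,scc[5]=?,scc[6]=?,scc[7]=?,scc[8]=?)
step 3: low=(low[0]=0,low[1]=?,low[2]=?,low[3]=?,low[4]=1,low[5]=1,low[6]=1,low[7]=?,low[8]=?); scc=(scc[0]=?,scc[1]=?,scc[2]=?,scc[3]=?,scc[4]=0,scc[5]=0,scc[6]=0,scc[7]=?,scc[8]=?)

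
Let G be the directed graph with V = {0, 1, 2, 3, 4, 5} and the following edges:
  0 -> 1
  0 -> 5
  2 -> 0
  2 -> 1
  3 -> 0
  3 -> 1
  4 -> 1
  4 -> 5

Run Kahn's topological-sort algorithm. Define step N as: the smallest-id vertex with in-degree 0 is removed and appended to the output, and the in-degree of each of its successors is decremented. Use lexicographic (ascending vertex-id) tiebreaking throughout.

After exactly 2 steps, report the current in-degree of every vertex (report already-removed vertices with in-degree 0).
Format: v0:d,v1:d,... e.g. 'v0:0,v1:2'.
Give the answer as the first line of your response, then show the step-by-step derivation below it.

v0:0,v1:2,v2:0,v3:0,v4:0,v5:2

step 1: output 2; order=[2]; indeg=(1,3,0,0,0,2)
step 2: output 3; order=[2,3]; indeg=(0,2,0,0,0,2)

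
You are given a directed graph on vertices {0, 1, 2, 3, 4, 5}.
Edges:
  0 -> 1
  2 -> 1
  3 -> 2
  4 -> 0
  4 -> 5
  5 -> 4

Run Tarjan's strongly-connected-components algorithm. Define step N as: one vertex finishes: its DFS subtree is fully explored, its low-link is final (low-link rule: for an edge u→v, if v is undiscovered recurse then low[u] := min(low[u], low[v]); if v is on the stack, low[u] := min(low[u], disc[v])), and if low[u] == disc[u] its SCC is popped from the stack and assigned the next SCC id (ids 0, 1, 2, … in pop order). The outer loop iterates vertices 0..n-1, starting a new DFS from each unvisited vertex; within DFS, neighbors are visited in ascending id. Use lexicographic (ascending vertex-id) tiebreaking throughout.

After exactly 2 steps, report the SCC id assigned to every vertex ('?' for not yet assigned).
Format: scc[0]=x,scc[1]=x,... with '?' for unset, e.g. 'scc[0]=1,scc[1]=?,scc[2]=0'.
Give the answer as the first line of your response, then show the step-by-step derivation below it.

scc[0]=1,scc[1]=0,scc[2]=?,scc[3]=?,scc[4]=?,scc[5]=?

step 1: low=(low[0]=0,low[1]=1,low[2]=?,low[3]=?,low[4]=?,low[5]=?); scc=(scc[0]=?,scc[1]=0,scc[2]=?,scc[3]=?,scc[4]=?,scc[5]=?)
step 2: low=(low[0]=0,low[1]=1,low[2]=?,low[3]=?,low[4]=?,low[5]=?); scc=(scc[0]=1,scc[1]=0,scc[2]=?,scc[3]=?,scc[4]=?,scc[5]=?)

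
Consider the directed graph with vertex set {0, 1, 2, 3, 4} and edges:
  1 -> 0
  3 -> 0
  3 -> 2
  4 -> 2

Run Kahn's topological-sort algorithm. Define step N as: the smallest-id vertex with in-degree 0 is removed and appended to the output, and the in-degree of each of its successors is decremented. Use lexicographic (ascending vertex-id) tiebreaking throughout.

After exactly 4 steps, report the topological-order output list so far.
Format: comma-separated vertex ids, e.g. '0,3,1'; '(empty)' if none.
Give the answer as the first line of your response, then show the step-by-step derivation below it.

1,3,0,4

step 1: output 1; order=[1]; indeg=(1,0,2,0,0)
step 2: output 3; order=[1,3]; indeg=(0,0,1,0,0)
step 3: output 0; order=[1,3,0]; indeg=(0,0,1,0,0)
step 4: output 4; order=[1,3,0,4]; indeg=(0,0,0,0,0)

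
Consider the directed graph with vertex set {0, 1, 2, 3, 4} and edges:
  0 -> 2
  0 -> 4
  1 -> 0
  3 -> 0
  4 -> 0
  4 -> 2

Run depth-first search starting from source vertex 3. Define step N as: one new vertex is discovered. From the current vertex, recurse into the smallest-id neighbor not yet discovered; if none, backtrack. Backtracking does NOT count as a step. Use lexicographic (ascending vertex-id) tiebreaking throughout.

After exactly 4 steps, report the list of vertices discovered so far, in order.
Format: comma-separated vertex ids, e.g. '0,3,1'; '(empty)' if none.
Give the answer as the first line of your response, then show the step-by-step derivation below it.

3,0,2,4

step 1: discover 3; path=3; order=3
step 2: discover 0; path=3>0; order=3,0
step 3: discover 2; path=3>0>2; order=3,0,2
step 4: discover 4; path=3>0>4; order=3,0,2,4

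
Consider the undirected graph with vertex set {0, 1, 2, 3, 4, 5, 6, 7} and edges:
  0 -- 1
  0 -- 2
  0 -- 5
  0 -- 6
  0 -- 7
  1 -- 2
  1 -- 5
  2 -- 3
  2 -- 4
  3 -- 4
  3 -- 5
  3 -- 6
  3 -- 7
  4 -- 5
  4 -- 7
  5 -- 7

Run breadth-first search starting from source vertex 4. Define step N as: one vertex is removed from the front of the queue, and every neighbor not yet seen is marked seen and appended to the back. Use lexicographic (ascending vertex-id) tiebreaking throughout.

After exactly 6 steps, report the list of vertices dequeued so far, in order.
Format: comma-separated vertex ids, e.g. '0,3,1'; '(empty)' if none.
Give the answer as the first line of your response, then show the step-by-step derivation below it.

4,2,3,5,7,0

step 1: dequeue 4; queue=[2,3,5,7]; order=4
step 2: dequeue 2; queue=[3,5,7,0,1]; order=4,2
step 3: dequeue 3; queue=[5,7,0,1,6]; order=4,2,3
step 4: dequeue 5; queue=[7,0,1,6]; order=4,2,3,5
step 5: dequeue 7; queue=[0,1,6]; order=4,2,3,5,7
step 6: dequeue 0; queue=[1,6]; order=4,2,3,5,7,0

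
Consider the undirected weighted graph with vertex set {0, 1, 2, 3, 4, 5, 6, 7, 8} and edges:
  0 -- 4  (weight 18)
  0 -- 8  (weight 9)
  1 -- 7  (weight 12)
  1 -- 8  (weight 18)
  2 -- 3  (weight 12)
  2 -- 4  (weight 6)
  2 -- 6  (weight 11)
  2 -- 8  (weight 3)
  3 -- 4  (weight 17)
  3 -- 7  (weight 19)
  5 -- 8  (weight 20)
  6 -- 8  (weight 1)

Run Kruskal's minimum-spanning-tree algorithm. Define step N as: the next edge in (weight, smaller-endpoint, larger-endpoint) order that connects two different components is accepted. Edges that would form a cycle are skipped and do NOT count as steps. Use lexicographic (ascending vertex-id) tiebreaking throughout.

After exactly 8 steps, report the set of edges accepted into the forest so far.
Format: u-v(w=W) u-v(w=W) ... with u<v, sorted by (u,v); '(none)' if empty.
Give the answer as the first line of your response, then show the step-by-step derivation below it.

0-8(w=9) 1-7(w=12) 1-8(w=18) 2-3(w=12) 2-4(w=6) 2-8(w=3) 5-8(w=20) 6-8(w=1)

step 1: add edge 6-8 (w=1); MST = {6-8(w=1)}
step 2: add edge 2-8 (w=3); MST = {2-8(w=3) 6-8(w=1)}
step 3: add edge 2-4 (w=6); MST = {2-4(w=6) 2-8(w=3) 6-8(w=1)}
step 4: add edge 0-8 (w=9); MST = {0-8(w=9) 2-4(w=6) 2-8(w=3) 6-8(w=1)}
step 5: add edge 1-7 (w=12); MST = {0-8(w=9) 1-7(w=12) 2-4(w=6) 2-8(w=3) 6-8(w=1)}
step 6: add edge 2-3 (w=12); MST = {0-8(w=9) 1-7(w=12) 2-3(w=12) 2-4(w=6) 2-8(w=3) 6-8(w=1)}
step 7: add edge 1-8 (w=18); MST = {0-8(w=9) 1-7(w=12) 1-8(w=18) 2-3(w=12) 2-4(w=6) 2-8(w=3) 6-8(w=1)}
step 8: add edge 5-8 (w=20); MST = {0-8(w=9) 1-7(w=12) 1-8(w=18) 2-3(w=12) 2-4(w=6) 2-8(w=3) 5-8(w=20) 6-8(w=1)}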